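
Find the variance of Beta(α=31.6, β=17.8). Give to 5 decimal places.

0.00457

μ = 31.6/49.4 = 0.639676; Var = μ(1−μ)/(α+β+1) = 0.2304906/50.4 = 0.00457.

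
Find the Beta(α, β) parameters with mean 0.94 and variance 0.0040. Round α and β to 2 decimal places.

Write ν = α+β; then α = μν and Var = μ(1−μ)/(ν+1).
ν = μ(1−μ)/Var − 1 = 0.0564/0.0040 − 1 = 13.1000.
α = 0.94·13.1000 = 12.31, β = 0.06·13.1000 = 0.79.

α = 12.31, β = 0.79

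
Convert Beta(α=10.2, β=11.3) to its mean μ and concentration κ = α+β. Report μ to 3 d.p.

κ = α+β = 10.2+11.3 = 21.5; μ = α/κ = 10.2/21.5 = 0.474.

μ = 0.474, κ = 21.5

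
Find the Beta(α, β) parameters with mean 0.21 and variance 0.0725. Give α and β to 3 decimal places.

Write ν = α+β; then α = μν and Var = μ(1−μ)/(ν+1).
ν = μ(1−μ)/Var − 1 = 0.1659/0.0725 − 1 = 1.2883.
α = 0.21·1.2883 = 0.271, β = 0.79·1.2883 = 1.018.

α = 0.271, β = 1.018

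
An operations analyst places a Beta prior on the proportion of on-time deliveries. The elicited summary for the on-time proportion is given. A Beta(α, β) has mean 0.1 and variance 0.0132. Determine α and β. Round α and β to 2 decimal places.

α = 0.58, β = 5.24

Let s = α+β. The Beta variance is μ(1−μ)/(s+1).
So s+1 = μ(1−μ)/σ² = (0.1×0.9)/0.0132 = 0.09/0.0132 = 6.8182, giving s = 5.8182.
Then α = μs = 0.1×5.8182 = 0.58 and β = (1−μ)s = 0.9×5.8182 = 5.24.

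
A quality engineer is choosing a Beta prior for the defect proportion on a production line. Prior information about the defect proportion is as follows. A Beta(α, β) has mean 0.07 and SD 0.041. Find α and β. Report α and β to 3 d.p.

First σ² = 0.001681. Setting α = μn, β = (1−μ)n with n = α+β,
μ(1−μ)/(n+1) = 0.001681 ⇒ n+1 = 0.0651/0.001681 = 38.7269 ⇒ n = 37.7269.
Hence α = 0.07×37.7269 = 2.641, β = 0.93×37.7269 = 35.086.

α = 2.641, β = 35.086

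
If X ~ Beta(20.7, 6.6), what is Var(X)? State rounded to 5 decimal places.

0.00648

Var = αβ/[(α+β)²(α+β+1)] = (20.7×6.6)/(27.3²×28.3) = 136.62/21091.707 = 0.00648.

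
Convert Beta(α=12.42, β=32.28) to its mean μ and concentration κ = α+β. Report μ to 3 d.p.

μ = 0.278, κ = 44.70

κ = α+β = 12.42+32.28 = 44.70; μ = α/κ = 12.42/44.70 = 0.278.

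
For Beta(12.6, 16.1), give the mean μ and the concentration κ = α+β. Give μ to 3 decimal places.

κ = α+β = 12.6+16.1 = 28.7; μ = α/κ = 12.6/28.7 = 0.439.

μ = 0.439, κ = 28.7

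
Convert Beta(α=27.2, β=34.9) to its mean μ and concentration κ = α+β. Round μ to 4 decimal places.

μ = 0.4380, κ = 62.1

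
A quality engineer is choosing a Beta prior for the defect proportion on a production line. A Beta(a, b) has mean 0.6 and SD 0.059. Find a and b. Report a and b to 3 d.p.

a = 40.767, b = 27.178

Variance = 0.059² = 0.003481. The moment-matching identity a+b = μ(1−μ)/Var − 1 gives
a+b = 0.24/0.003481 − 1 = 67.9457, so a = μ·67.9457 = 40.767 and b = (1−μ)·67.9457 = 27.178.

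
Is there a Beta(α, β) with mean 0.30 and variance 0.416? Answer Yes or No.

For any Beta, Var(X) < E[X]·(1−E[X]).
Here μ(1−μ) = 0.30×0.70 = 0.2100, and 0.416 ≥ 0.2100.

No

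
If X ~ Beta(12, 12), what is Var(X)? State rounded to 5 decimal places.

0.01000

μ = 12/24 = 0.500000; Var = μ(1−μ)/(α+β+1) = 0.2500000/25 = 0.01000.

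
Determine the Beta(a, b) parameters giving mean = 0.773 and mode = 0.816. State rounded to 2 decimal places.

a = 11.36, b = 3.34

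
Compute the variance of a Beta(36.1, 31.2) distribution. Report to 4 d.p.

0.0036

μ = 36.1/67.3 = 0.536404; Var = μ(1−μ)/(α+β+1) = 0.2486747/68.3 = 0.0036.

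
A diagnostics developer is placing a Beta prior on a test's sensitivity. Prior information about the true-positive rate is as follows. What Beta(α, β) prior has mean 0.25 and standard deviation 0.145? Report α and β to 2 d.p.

α = 1.98, β = 5.94

First σ² = 0.021025. Setting α = μn, β = (1−μ)n with n = α+β,
μ(1−μ)/(n+1) = 0.021025 ⇒ n+1 = 0.1875/0.021025 = 8.9180 ⇒ n = 7.9180.
Hence α = 0.25×7.9180 = 1.98, β = 0.75×7.9180 = 5.94.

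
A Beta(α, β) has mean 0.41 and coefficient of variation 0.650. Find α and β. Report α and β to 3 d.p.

α = 0.986, β = 1.420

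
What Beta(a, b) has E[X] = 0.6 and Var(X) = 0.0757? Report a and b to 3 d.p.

Let s = a+b. The Beta variance is μ(1−μ)/(s+1).
So s+1 = μ(1−μ)/σ² = (0.6×0.4)/0.0757 = 0.24/0.0757 = 3.1704, giving s = 2.1704.
Then a = μs = 0.6×2.1704 = 1.302 and b = (1−μ)s = 0.4×2.1704 = 0.868.

a = 1.302, b = 0.868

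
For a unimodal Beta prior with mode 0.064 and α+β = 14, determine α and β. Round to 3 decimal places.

Since the density peak of Beta(α,β) is at (α−1)/(α+β−2),
α = 1 + 0.064(14−2) = 1.768 and β = 14 − 1.768 = 12.232.

α = 1.768, β = 12.232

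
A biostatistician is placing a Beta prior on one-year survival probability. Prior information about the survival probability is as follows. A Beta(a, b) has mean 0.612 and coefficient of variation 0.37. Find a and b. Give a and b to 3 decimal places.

Var = (CV·μ)² = (0.37×0.612)² = 0.051275.
a+b = μ(1−μ)/Var − 1 = 0.237456/0.051275 − 1 = 3.6310.
Thus a = 0.612·3.6310 = 2.222 and b = 0.388·3.6310 = 1.409.

a = 2.222, b = 1.409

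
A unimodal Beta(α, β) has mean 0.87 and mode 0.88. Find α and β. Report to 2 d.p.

α = 66.12, β = 9.88

Let s = α+β. Mean gives α = μs = 0.87s; mode gives (α−1)/(s−2) = 0.88.
Substituting: 0.87s − 1 = 0.88(s−2) = 0.88s − 1.76, so -0.01s = -0.76 and s = 76.0000.
Then α = 0.87×76.0000 = 66.12 and β = s−α = 9.88.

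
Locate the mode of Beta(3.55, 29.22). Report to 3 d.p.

The density x^(α−1)(1−x)^(β−1) is maximised at (α−1)/(α+β−2) = 2.55/30.77 = 0.083.

0.083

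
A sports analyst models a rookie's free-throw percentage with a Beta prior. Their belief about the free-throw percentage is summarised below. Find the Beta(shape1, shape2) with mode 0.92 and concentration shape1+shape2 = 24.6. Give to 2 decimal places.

Since the density peak of Beta(shape1,shape2) is at (shape1−1)/(shape1+shape2−2),
shape1 = 1 + 0.92(24.6−2) = 21.79 and shape2 = 24.6 − 21.79 = 2.81.

shape1 = 21.79, shape2 = 2.81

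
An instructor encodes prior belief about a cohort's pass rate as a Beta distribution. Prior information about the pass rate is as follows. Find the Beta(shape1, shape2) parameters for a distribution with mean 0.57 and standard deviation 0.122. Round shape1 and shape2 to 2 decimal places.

First σ² = 0.014884. Setting shape1 = μn, shape2 = (1−μ)n with n = shape1+shape2,
μ(1−μ)/(n+1) = 0.014884 ⇒ n+1 = 0.2451/0.014884 = 16.4673 ⇒ n = 15.4673.
Hence shape1 = 0.57×15.4673 = 8.82, shape2 = 0.43×15.4673 = 6.65.

shape1 = 8.82, shape2 = 6.65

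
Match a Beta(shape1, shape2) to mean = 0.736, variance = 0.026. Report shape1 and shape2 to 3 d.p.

shape1 = 4.764, shape2 = 1.709

Let s = shape1+shape2. The Beta variance is μ(1−μ)/(s+1).
So s+1 = μ(1−μ)/σ² = (0.736×0.264)/0.026 = 0.194304/0.026 = 7.4732, giving s = 6.4732.
Then shape1 = μs = 0.736×6.4732 = 4.764 and shape2 = (1−μ)s = 0.264×6.4732 = 1.709.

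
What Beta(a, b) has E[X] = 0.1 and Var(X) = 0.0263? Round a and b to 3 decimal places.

a = 0.242, b = 2.180

Let s = a+b. The Beta variance is μ(1−μ)/(s+1).
So s+1 = μ(1−μ)/σ² = (0.1×0.9)/0.0263 = 0.09/0.0263 = 3.4221, giving s = 2.4221.
Then a = μs = 0.1×2.4221 = 0.242 and b = (1−μ)s = 0.9×2.4221 = 2.180.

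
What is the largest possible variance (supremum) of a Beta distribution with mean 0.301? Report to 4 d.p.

0.2104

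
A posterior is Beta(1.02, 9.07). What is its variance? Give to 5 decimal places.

0.00819

μ = 1.02/10.09 = 0.101090; Var = μ(1−μ)/(α+β+1) = 0.0908710/11.09 = 0.00819.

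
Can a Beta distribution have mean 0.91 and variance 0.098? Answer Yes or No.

No

For any Beta, Var(X) < E[X]·(1−E[X]).
Here μ(1−μ) = 0.91×0.09 = 0.0819, and 0.098 ≥ 0.0819.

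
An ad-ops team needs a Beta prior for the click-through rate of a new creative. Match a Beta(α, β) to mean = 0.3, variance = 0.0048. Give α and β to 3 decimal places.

α = 12.825, β = 29.925

By moment matching, α+β = μ(1−μ)/σ² − 1 = (0.3·0.7)/0.0048 − 1 = 43.7500 − 1 = 42.7500.
Since α/(α+β) = μ, α = 0.3·42.7500 = 12.825 and β = 0.7·42.7500 = 29.925.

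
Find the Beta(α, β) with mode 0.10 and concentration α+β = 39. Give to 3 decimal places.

Mode = (α−1)/(κ−2) with κ = α+β, so α−1 = 0.10·37 = 3.700.
α = 4.700; β = κ − α = 34.300.

α = 4.700, β = 34.300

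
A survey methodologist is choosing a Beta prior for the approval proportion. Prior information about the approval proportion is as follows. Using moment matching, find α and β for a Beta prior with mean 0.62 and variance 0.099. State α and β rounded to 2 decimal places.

α = 0.86, β = 0.52

Write ν = α+β; then α = μν and Var = μ(1−μ)/(ν+1).
ν = μ(1−μ)/Var − 1 = 0.2356/0.099 − 1 = 1.3798.
α = 0.62·1.3798 = 0.86, β = 0.38·1.3798 = 0.52.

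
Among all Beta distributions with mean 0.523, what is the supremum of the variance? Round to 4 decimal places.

0.2495

Var = μ(1−μ)/(α+β+1), which approaches μ(1−μ) as α+β → 0.
So the supremum is μ(1−μ) = 0.523×0.477 = 0.2495.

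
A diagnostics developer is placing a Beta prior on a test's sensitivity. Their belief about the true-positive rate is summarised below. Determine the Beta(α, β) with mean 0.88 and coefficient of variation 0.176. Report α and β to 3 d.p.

α = 2.994, β = 0.408

σ = CV·μ = 0.176×0.88 = 0.15488, so σ² = 0.023988.
s+1 = μ(1−μ)/σ² = 0.1056/0.023988 = 4.4022, so s = α+β = 3.4022.
α = μs = 2.994, β = (1−μ)s = 0.408.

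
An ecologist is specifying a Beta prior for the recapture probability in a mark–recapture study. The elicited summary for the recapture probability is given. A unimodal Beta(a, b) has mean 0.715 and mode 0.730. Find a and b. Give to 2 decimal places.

Let s = a+b. Mean gives a = μs = 0.715s; mode gives (a−1)/(s−2) = 0.730.
Substituting: 0.715s − 1 = 0.730(s−2) = 0.730s − 1.460, so -0.015s = -0.460 and s = 30.6667.
Then a = 0.715×30.6667 = 21.93 and b = s−a = 8.74.

a = 21.93, b = 8.74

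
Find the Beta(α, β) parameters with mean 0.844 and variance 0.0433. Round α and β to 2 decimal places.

By moment matching, α+β = μ(1−μ)/σ² − 1 = (0.844·0.156)/0.0433 − 1 = 3.0407 − 1 = 2.0407.
Since α/(α+β) = μ, α = 0.844·2.0407 = 1.72 and β = 0.156·2.0407 = 0.32.

α = 1.72, β = 0.32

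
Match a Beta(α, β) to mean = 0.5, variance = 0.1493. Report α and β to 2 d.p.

α = 0.34, β = 0.34

Let s = α+β. The Beta variance is μ(1−μ)/(s+1).
So s+1 = μ(1−μ)/σ² = (0.5×0.5)/0.1493 = 0.25/0.1493 = 1.6745, giving s = 0.6745.
Then α = μs = 0.5×0.6745 = 0.34 and β = (1−μ)s = 0.5×0.6745 = 0.34.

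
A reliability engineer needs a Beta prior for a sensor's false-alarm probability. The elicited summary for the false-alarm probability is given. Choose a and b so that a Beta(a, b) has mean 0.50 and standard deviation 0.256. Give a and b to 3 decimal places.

Variance = 0.256² = 0.065536. The moment-matching identity a+b = μ(1−μ)/Var − 1 gives
a+b = 0.2500/0.065536 − 1 = 2.8147, so a = μ·2.8147 = 1.407 and b = (1−μ)·2.8147 = 1.407.

a = 1.407, b = 1.407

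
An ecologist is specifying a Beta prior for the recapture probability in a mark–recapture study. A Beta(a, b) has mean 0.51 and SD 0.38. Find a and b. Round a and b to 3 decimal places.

Variance = 0.38² = 0.1444. The moment-matching identity a+b = μ(1−μ)/Var − 1 gives
a+b = 0.2499/0.1444 − 1 = 0.7306, so a = μ·0.7306 = 0.373 and b = (1−μ)·0.7306 = 0.358.

a = 0.373, b = 0.358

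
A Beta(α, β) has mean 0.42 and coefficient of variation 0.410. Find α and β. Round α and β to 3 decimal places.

σ = CV·μ = 0.410×0.42 = 0.17220, so σ² = 0.029653.
s+1 = μ(1−μ)/σ² = 0.2436/0.029653 = 8.2151, so s = α+β = 7.2151.
α = μs = 3.030, β = (1−μ)s = 4.185.

α = 3.030, β = 4.185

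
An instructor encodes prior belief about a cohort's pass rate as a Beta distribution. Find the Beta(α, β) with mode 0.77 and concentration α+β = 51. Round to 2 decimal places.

α = 38.73, β = 12.27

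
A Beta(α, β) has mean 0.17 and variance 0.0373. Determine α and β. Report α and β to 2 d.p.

α = 0.47, β = 2.31

Write ν = α+β; then α = μν and Var = μ(1−μ)/(ν+1).
ν = μ(1−μ)/Var − 1 = 0.1411/0.0373 − 1 = 2.7828.
α = 0.17·2.7828 = 0.47, β = 0.83·2.7828 = 2.31.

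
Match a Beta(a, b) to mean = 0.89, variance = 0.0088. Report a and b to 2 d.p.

a = 9.01, b = 1.11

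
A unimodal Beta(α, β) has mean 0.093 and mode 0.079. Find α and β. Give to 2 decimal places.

α = 5.59, β = 54.55

With s = α+β: μ = α/s and mode = (α−1)/(s−2). Eliminating α = μs,
μs − 1 = m(s−2) ⇒ s(μ−m) = 1−2m ⇒ s = 0.842/0.014 = 60.1429.
So α = μs = 5.59, β = (1−μ)s = 54.55.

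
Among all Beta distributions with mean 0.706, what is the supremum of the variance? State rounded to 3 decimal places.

0.208

For fixed mean μ the Beta variance is μ(1−μ)/(α+β+1), increasing as α+β decreases.
Its least upper bound (not attained) is μ(1−μ) = 0.706·0.294 = 0.208.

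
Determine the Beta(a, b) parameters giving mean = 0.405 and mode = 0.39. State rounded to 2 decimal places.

Let s = a+b. Mean gives a = μs = 0.405s; mode gives (a−1)/(s−2) = 0.39.
Substituting: 0.405s − 1 = 0.39(s−2) = 0.39s − 0.78, so 0.015s = 0.22 and s = 14.6667.
Then a = 0.405×14.6667 = 5.94 and b = s−a = 8.73.

a = 5.94, b = 8.73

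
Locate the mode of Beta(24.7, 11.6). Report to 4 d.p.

0.6910

With α,β > 1, mode = (α−1)/(α+β−2) = 23.7/34.3 = 0.6910.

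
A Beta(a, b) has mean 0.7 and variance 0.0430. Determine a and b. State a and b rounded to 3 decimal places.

Write ν = a+b; then a = μν and Var = μ(1−μ)/(ν+1).
ν = μ(1−μ)/Var − 1 = 0.21/0.0430 − 1 = 3.8837.
a = 0.7·3.8837 = 2.719, b = 0.3·3.8837 = 1.165.

a = 2.719, b = 1.165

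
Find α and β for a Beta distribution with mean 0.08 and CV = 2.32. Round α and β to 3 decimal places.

α = 0.091, β = 1.046

Var = (CV·μ)² = (2.32×0.08)² = 0.034447.
α+β = μ(1−μ)/Var − 1 = 0.0736/0.034447 − 1 = 1.1366.
Thus α = 0.08·1.1366 = 0.091 and β = 0.92·1.1366 = 1.046.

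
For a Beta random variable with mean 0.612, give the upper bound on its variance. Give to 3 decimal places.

0.237

For fixed mean μ the Beta variance is μ(1−μ)/(α+β+1), increasing as α+β decreases.
Its least upper bound (not attained) is μ(1−μ) = 0.612·0.388 = 0.237.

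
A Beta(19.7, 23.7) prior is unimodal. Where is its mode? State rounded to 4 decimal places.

0.4517

The density x^(α−1)(1−x)^(β−1) is maximised at (α−1)/(α+β−2) = 18.7/41.4 = 0.4517.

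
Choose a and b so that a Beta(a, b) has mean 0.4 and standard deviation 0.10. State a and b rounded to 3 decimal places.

a = 9.200, b = 13.800

Variance = 0.10² = 0.0100. The moment-matching identity a+b = μ(1−μ)/Var − 1 gives
a+b = 0.24/0.0100 − 1 = 23.0000, so a = μ·23.0000 = 9.200 and b = (1−μ)·23.0000 = 13.800.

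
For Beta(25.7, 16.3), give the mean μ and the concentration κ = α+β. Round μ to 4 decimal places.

μ = 0.6119, κ = 42.0

κ = α+β = 25.7+16.3 = 42.0; μ = α/κ = 25.7/42.0 = 0.6119.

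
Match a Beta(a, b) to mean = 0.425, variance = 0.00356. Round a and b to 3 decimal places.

Write ν = a+b; then a = μν and Var = μ(1−μ)/(ν+1).
ν = μ(1−μ)/Var − 1 = 0.244375/0.00356 − 1 = 67.6447.
a = 0.425·67.6447 = 28.749, b = 0.575·67.6447 = 38.896.

a = 28.749, b = 38.896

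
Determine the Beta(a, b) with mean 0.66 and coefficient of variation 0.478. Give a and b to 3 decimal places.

a = 0.828, b = 0.427

σ = CV·μ = 0.478×0.66 = 0.31548, so σ² = 0.099528.
s+1 = μ(1−μ)/σ² = 0.2244/0.099528 = 2.2547, so s = a+b = 1.2547.
a = μs = 0.828, b = (1−μ)s = 0.427.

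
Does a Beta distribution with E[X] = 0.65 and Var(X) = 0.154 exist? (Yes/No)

Yes

The Beta variance bound is σ² < μ(1−μ).
Here μ(1−μ) = 0.65×0.35 = 0.2275, and 0.154 < 0.2275.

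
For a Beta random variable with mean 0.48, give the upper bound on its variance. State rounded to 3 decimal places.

For fixed mean μ the Beta variance is μ(1−μ)/(α+β+1), increasing as α+β decreases.
Its least upper bound (not attained) is μ(1−μ) = 0.48·0.52 = 0.250.

0.250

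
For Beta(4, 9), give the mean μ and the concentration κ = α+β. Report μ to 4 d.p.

κ = α+β = 4+9 = 13; μ = α/κ = 4/13 = 0.3077.

μ = 0.3077, κ = 13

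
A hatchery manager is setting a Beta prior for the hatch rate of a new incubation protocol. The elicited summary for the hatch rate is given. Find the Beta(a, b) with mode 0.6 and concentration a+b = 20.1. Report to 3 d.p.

a = 11.860, b = 8.240

For a,b>1 the mode is (a−1)/(a+b−2), so a = mode·(κ−2)+1 = 0.6×18.1+1 = 11.860.
And b = (1−mode)·(κ−2)+1 = 0.4×18.1+1 = 8.240.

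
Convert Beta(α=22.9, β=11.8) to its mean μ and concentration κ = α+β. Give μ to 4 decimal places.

κ = α+β = 22.9+11.8 = 34.7; μ = α/κ = 22.9/34.7 = 0.6599.

μ = 0.6599, κ = 34.7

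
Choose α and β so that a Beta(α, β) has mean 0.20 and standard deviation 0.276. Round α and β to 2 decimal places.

α = 0.22, β = 0.88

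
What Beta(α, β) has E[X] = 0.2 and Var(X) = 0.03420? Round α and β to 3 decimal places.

Write ν = α+β; then α = μν and Var = μ(1−μ)/(ν+1).
ν = μ(1−μ)/Var − 1 = 0.16/0.03420 − 1 = 3.6784.
α = 0.2·3.6784 = 0.736, β = 0.8·3.6784 = 2.943.

α = 0.736, β = 2.943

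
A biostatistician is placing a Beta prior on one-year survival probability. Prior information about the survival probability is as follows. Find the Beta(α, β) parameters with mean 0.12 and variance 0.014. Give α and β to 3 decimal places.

Let s = α+β. The Beta variance is μ(1−μ)/(s+1).
So s+1 = μ(1−μ)/σ² = (0.12×0.88)/0.014 = 0.1056/0.014 = 7.5429, giving s = 6.5429.
Then α = μs = 0.12×6.5429 = 0.785 and β = (1−μ)s = 0.88×6.5429 = 5.758.

α = 0.785, β = 5.758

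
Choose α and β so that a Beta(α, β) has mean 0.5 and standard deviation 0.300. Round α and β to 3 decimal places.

First σ² = 0.090000. Setting α = μn, β = (1−μ)n with n = α+β,
μ(1−μ)/(n+1) = 0.090000 ⇒ n+1 = 0.25/0.090000 = 2.7778 ⇒ n = 1.7778.
Hence α = 0.5×1.7778 = 0.889, β = 0.5×1.7778 = 0.889.

α = 0.889, β = 0.889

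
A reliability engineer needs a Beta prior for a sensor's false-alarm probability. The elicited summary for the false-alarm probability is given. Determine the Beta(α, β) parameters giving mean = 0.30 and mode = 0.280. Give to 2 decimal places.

With s = α+β: μ = α/s and mode = (α−1)/(s−2). Eliminating α = μs,
μs − 1 = m(s−2) ⇒ s(μ−m) = 1−2m ⇒ s = 0.440/0.020 = 22.0000.
So α = μs = 6.60, β = (1−μ)s = 15.40.

α = 6.60, β = 15.40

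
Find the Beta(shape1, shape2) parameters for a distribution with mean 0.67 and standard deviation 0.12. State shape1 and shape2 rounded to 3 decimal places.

shape1 = 9.617, shape2 = 4.737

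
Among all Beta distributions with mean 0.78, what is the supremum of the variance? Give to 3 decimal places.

0.172

For fixed mean μ the Beta variance is μ(1−μ)/(α+β+1), increasing as α+β decreases.
Its least upper bound (not attained) is μ(1−μ) = 0.78·0.22 = 0.172.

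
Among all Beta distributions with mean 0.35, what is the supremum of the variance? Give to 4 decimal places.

Var = μ(1−μ)/(α+β+1), which approaches μ(1−μ) as α+β → 0.
So the supremum is μ(1−μ) = 0.35×0.65 = 0.2275.

0.2275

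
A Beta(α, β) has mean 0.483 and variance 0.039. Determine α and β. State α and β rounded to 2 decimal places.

α = 2.61, β = 2.79

Let s = α+β. The Beta variance is μ(1−μ)/(s+1).
So s+1 = μ(1−μ)/σ² = (0.483×0.517)/0.039 = 0.249711/0.039 = 6.4028, giving s = 5.4028.
Then α = μs = 0.483×5.4028 = 2.61 and β = (1−μ)s = 0.517×5.4028 = 2.79.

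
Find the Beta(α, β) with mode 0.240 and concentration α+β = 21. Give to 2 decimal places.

α = 5.56, β = 15.44

Mode = (α−1)/(κ−2) with κ = α+β, so α−1 = 0.240·19 = 4.56.
α = 5.56; β = κ − α = 15.44.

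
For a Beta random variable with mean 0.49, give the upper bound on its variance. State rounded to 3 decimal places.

0.250

For fixed mean μ the Beta variance is μ(1−μ)/(α+β+1), increasing as α+β decreases.
Its least upper bound (not attained) is μ(1−μ) = 0.49·0.51 = 0.250.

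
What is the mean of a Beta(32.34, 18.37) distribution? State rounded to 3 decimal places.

E[X] = α/(α+β) = 32.34/50.71 = 0.638.

0.638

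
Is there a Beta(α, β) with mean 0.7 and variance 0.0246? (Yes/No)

The Beta variance bound is σ² < μ(1−μ).
Here μ(1−μ) = 0.7×0.3 = 0.21, and 0.0246 < 0.21.

Yes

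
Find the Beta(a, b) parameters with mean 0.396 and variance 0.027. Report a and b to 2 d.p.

a = 3.11, b = 4.75

By moment matching, a+b = μ(1−μ)/σ² − 1 = (0.396·0.604)/0.027 − 1 = 8.8587 − 1 = 7.8587.
Since a/(a+b) = μ, a = 0.396·7.8587 = 3.11 and b = 0.604·7.8587 = 4.75.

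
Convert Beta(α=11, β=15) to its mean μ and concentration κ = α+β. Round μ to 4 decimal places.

μ = 0.4231, κ = 26

κ = α+β = 11+15 = 26; μ = α/κ = 11/26 = 0.4231.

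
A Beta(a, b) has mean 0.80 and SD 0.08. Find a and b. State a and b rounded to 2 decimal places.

a = 19.20, b = 4.80

First σ² = 0.0064. Setting a = μn, b = (1−μ)n with n = a+b,
μ(1−μ)/(n+1) = 0.0064 ⇒ n+1 = 0.1600/0.0064 = 25.0000 ⇒ n = 24.0000.
Hence a = 0.80×24.0000 = 19.20, b = 0.20×24.0000 = 4.80.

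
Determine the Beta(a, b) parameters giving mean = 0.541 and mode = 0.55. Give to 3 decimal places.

With s = a+b: μ = a/s and mode = (a−1)/(s−2). Eliminating a = μs,
μs − 1 = m(s−2) ⇒ s(μ−m) = 1−2m ⇒ s = -0.10/-0.009 = 11.1111.
So a = μs = 6.011, b = (1−μ)s = 5.100.

a = 6.011, b = 5.100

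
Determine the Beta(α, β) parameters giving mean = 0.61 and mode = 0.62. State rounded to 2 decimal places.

α = 14.64, β = 9.36

Let s = α+β. Mean gives α = μs = 0.61s; mode gives (α−1)/(s−2) = 0.62.
Substituting: 0.61s − 1 = 0.62(s−2) = 0.62s − 1.24, so -0.01s = -0.24 and s = 24.0000.
Then α = 0.61×24.0000 = 14.64 and β = s−α = 9.36.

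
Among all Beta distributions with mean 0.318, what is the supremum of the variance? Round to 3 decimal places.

0.217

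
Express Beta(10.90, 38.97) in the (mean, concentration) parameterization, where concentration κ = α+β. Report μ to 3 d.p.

μ = 0.219, κ = 49.87

κ = α+β = 10.90+38.97 = 49.87; μ = α/κ = 10.90/49.87 = 0.219.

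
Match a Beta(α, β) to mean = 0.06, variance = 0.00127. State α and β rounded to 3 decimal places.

α = 2.605, β = 40.805

By moment matching, α+β = μ(1−μ)/σ² − 1 = (0.06·0.94)/0.00127 − 1 = 44.4094 − 1 = 43.4094.
Since α/(α+β) = μ, α = 0.06·43.4094 = 2.605 and β = 0.94·43.4094 = 40.805.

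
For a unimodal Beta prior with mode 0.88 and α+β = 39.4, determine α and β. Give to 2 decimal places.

α = 33.91, β = 5.49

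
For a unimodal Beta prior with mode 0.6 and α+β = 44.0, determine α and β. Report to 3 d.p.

α = 26.200, β = 17.800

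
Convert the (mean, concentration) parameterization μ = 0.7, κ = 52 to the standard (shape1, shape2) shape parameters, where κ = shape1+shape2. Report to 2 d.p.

shape1 = μκ = 0.7×52 = 36.40 and shape2 = (1−μ)κ = 0.3×52 = 15.60.

shape1 = 36.40, shape2 = 15.60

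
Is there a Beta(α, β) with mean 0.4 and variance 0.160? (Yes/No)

Yes

The Beta variance bound is σ² < μ(1−μ).
Here μ(1−μ) = 0.4×0.6 = 0.24, and 0.160 < 0.24.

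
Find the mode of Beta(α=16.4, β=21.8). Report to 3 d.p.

The density x^(α−1)(1−x)^(β−1) is maximised at (α−1)/(α+β−2) = 15.4/36.2 = 0.425.

0.425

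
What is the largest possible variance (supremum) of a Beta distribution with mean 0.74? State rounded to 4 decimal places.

Var = μ(1−μ)/(α+β+1), which approaches μ(1−μ) as α+β → 0.
So the supremum is μ(1−μ) = 0.74×0.26 = 0.1924.

0.1924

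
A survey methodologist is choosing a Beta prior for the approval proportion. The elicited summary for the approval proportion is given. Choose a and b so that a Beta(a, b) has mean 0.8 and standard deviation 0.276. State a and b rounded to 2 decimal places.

a = 0.88, b = 0.22

σ² = 0.276² = 0.076176.
With s = a+b, Var = μ(1−μ)/(s+1), so s+1 = (0.8×0.2)/0.076176 = 2.1004 and s = 1.1004.
a = μs = 0.88, b = (1−μ)s = 0.22.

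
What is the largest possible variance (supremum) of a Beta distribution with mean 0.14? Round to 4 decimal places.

Var = μ(1−μ)/(α+β+1), which approaches μ(1−μ) as α+β → 0.
So the supremum is μ(1−μ) = 0.14×0.86 = 0.1204.

0.1204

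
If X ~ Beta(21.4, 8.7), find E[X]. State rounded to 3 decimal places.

0.711

The Beta mean is α/(α+β) = 21.4/(21.4+8.7) = 0.711.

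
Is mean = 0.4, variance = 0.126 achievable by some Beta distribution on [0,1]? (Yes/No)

The Beta variance bound is σ² < μ(1−μ).
Here μ(1−μ) = 0.4×0.6 = 0.24, and 0.126 < 0.24.

Yes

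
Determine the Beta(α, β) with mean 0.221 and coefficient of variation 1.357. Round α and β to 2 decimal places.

α = 0.20, β = 0.71

Var = (CV·μ)² = (1.357×0.221)² = 0.089938.
α+β = μ(1−μ)/Var − 1 = 0.172159/0.089938 − 1 = 0.9142.
Thus α = 0.221·0.9142 = 0.20 and β = 0.779·0.9142 = 0.71.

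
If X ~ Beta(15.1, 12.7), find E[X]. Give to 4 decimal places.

E[X] = α/(α+β) = 15.1/27.8 = 0.5432.

0.5432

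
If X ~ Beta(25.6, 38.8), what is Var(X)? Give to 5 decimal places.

0.00366

α+β = 64.4 and αβ = 993.28, so Var = αβ/[(α+β)²(α+β+1)] = 993.28/271237.344 = 0.00366.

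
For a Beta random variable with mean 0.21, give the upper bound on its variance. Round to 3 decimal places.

For fixed mean μ the Beta variance is μ(1−μ)/(α+β+1), increasing as α+β decreases.
Its least upper bound (not attained) is μ(1−μ) = 0.21·0.79 = 0.166.

0.166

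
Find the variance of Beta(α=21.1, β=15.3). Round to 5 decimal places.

α+β = 36.4 and αβ = 322.83, so Var = αβ/[(α+β)²(α+β+1)] = 322.83/49553.504 = 0.00651.

0.00651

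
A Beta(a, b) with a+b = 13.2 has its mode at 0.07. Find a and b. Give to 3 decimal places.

Mode = (a−1)/(κ−2) with κ = a+b, so a−1 = 0.07·11.2 = 0.784.
a = 1.784; b = κ − a = 11.416.

a = 1.784, b = 11.416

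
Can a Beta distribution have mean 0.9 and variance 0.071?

Yes

For any Beta, Var(X) < E[X]·(1−E[X]).
Here μ(1−μ) = 0.9×0.1 = 0.09, and 0.071 < 0.09.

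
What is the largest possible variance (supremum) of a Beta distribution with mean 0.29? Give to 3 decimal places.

Var = μ(1−μ)/(α+β+1), which approaches μ(1−μ) as α+β → 0.
So the supremum is μ(1−μ) = 0.29×0.71 = 0.206.

0.206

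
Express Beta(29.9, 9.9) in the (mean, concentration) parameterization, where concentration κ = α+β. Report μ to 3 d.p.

κ = α+β = 29.9+9.9 = 39.8; μ = α/κ = 29.9/39.8 = 0.751.

μ = 0.751, κ = 39.8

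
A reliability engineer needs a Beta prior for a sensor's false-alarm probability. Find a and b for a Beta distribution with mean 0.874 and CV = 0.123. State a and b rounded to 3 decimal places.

Var = (CV·μ)² = (0.123×0.874)² = 0.011557.
a+b = μ(1−μ)/Var − 1 = 0.110124/0.011557 − 1 = 8.5290.
Thus a = 0.874·8.5290 = 7.454 and b = 0.126·8.5290 = 1.075.

a = 7.454, b = 1.075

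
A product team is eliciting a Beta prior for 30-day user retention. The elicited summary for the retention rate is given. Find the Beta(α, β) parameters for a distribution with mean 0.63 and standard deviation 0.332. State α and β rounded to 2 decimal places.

α = 0.70, β = 0.41

First σ² = 0.110224. Setting α = μn, β = (1−μ)n with n = α+β,
μ(1−μ)/(n+1) = 0.110224 ⇒ n+1 = 0.2331/0.110224 = 2.1148 ⇒ n = 1.1148.
Hence α = 0.63×1.1148 = 0.70, β = 0.37×1.1148 = 0.41.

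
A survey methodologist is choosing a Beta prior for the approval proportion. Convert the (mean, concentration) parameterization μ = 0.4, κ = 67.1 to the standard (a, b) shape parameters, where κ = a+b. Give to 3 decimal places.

a = 26.840, b = 40.260

Split κ in proportion μ : (1−μ): a = 0.4·67.1 = 26.840, b = 67.1 − 26.840 = 40.260.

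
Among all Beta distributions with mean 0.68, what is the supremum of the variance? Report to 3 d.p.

0.218

Var = μ(1−μ)/(α+β+1), which approaches μ(1−μ) as α+β → 0.
So the supremum is μ(1−μ) = 0.68×0.32 = 0.218.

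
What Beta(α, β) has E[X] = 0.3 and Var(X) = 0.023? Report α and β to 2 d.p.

α = 2.44, β = 5.69

Let s = α+β. The Beta variance is μ(1−μ)/(s+1).
So s+1 = μ(1−μ)/σ² = (0.3×0.7)/0.023 = 0.21/0.023 = 9.1304, giving s = 8.1304.
Then α = μs = 0.3×8.1304 = 2.44 and β = (1−μ)s = 0.7×8.1304 = 5.69.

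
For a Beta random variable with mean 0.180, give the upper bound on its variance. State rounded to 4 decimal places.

0.1476

For fixed mean μ the Beta variance is μ(1−μ)/(α+β+1), increasing as α+β decreases.
Its least upper bound (not attained) is μ(1−μ) = 0.180·0.820 = 0.1476.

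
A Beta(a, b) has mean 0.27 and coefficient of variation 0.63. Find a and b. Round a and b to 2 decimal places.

a = 1.57, b = 4.24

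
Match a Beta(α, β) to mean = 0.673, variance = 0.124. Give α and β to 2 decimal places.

Write ν = α+β; then α = μν and Var = μ(1−μ)/(ν+1).
ν = μ(1−μ)/Var − 1 = 0.220071/0.124 − 1 = 0.7748.
α = 0.673·0.7748 = 0.52, β = 0.327·0.7748 = 0.25.

α = 0.52, β = 0.25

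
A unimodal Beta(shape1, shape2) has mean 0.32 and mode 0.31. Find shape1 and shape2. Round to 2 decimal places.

shape1 = 12.16, shape2 = 25.84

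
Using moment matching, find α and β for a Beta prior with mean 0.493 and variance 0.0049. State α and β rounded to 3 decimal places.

By moment matching, α+β = μ(1−μ)/σ² − 1 = (0.493·0.507)/0.0049 − 1 = 51.0104 − 1 = 50.0104.
Since α/(α+β) = μ, α = 0.493·50.0104 = 24.655 and β = 0.507·50.0104 = 25.355.

α = 24.655, β = 25.355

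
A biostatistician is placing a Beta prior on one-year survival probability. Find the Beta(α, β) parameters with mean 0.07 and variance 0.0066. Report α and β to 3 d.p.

Let s = α+β. The Beta variance is μ(1−μ)/(s+1).
So s+1 = μ(1−μ)/σ² = (0.07×0.93)/0.0066 = 0.0651/0.0066 = 9.8636, giving s = 8.8636.
Then α = μs = 0.07×8.8636 = 0.620 and β = (1−μ)s = 0.93×8.8636 = 8.243.

α = 0.620, β = 8.243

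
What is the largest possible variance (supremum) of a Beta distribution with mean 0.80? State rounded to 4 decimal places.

0.1600

Var = μ(1−μ)/(α+β+1), which approaches μ(1−μ) as α+β → 0.
So the supremum is μ(1−μ) = 0.80×0.20 = 0.1600.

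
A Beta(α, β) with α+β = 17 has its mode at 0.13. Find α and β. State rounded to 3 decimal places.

α = 2.950, β = 14.050

Since the density peak of Beta(α,β) is at (α−1)/(α+β−2),
α = 1 + 0.13(17−2) = 2.950 and β = 17 − 2.950 = 14.050.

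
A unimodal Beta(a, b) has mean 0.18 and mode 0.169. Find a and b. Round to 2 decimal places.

With s = a+b: μ = a/s and mode = (a−1)/(s−2). Eliminating a = μs,
μs − 1 = m(s−2) ⇒ s(μ−m) = 1−2m ⇒ s = 0.662/0.011 = 60.1818.
So a = μs = 10.83, b = (1−μ)s = 49.35.

a = 10.83, b = 49.35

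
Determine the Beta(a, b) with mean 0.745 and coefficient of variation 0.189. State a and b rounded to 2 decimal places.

a = 6.39, b = 2.19

Var = (CV·μ)² = (0.189×0.745)² = 0.019826.
a+b = μ(1−μ)/Var − 1 = 0.189975/0.019826 − 1 = 8.5821.
Thus a = 0.745·8.5821 = 6.39 and b = 0.255·8.5821 = 2.19.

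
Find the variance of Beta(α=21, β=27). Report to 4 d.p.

0.0050

α+β = 48 and αβ = 567, so Var = αβ/[(α+β)²(α+β+1)] = 567/112896 = 0.0050.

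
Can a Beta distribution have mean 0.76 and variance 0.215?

No

For any Beta, Var(X) < E[X]·(1−E[X]).
Here μ(1−μ) = 0.76×0.24 = 0.1824, and 0.215 ≥ 0.1824.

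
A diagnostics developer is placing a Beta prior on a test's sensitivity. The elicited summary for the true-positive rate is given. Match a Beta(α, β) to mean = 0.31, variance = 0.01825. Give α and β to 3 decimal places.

α = 3.323, β = 7.397

By moment matching, α+β = μ(1−μ)/σ² − 1 = (0.31·0.69)/0.01825 − 1 = 11.7205 − 1 = 10.7205.
Since α/(α+β) = μ, α = 0.31·10.7205 = 3.323 and β = 0.69·10.7205 = 7.397.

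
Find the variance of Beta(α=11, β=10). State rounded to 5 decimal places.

Var = αβ/[(α+β)²(α+β+1)] = (11×10)/(21²×22) = 110/9702 = 0.01134.

0.01134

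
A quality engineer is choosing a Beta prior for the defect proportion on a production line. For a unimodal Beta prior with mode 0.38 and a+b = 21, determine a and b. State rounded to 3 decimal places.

Mode = (a−1)/(κ−2) with κ = a+b, so a−1 = 0.38·19 = 7.220.
a = 8.220; b = κ − a = 12.780.

a = 8.220, b = 12.780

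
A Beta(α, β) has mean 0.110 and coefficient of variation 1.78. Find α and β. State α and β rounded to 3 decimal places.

Var = (CV·μ)² = (1.78×0.110)² = 0.038338.
α+β = μ(1−μ)/Var − 1 = 0.097900/0.038338 − 1 = 1.5536.
Thus α = 0.110·1.5536 = 0.171 and β = 0.890·1.5536 = 1.383.

α = 0.171, β = 1.383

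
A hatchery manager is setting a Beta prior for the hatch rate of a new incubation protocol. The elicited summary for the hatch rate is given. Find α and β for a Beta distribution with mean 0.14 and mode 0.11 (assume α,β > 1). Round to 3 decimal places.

α = 3.640, β = 22.360

With s = α+β: μ = α/s and mode = (α−1)/(s−2). Eliminating α = μs,
μs − 1 = m(s−2) ⇒ s(μ−m) = 1−2m ⇒ s = 0.78/0.03 = 26.0000.
So α = μs = 3.640, β = (1−μ)s = 22.360.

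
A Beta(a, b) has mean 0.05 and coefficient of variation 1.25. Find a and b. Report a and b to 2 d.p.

σ = CV·μ = 1.25×0.05 = 0.06250, so σ² = 0.003906.
s+1 = μ(1−μ)/σ² = 0.0475/0.003906 = 12.1600, so s = a+b = 11.1600.
a = μs = 0.56, b = (1−μ)s = 10.60.

a = 0.56, b = 10.60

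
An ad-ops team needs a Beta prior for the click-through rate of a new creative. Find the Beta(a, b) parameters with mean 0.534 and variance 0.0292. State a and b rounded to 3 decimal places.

Write ν = a+b; then a = μν and Var = μ(1−μ)/(ν+1).
ν = μ(1−μ)/Var − 1 = 0.248844/0.0292 − 1 = 7.5221.
a = 0.534·7.5221 = 4.017, b = 0.466·7.5221 = 3.505.

a = 4.017, b = 3.505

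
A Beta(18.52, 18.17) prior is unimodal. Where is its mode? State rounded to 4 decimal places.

0.5050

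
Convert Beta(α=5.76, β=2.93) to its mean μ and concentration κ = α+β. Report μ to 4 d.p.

μ = 0.6628, κ = 8.69

κ = α+β = 5.76+2.93 = 8.69; μ = α/κ = 5.76/8.69 = 0.6628.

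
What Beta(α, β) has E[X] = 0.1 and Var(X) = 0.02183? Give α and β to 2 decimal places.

α = 0.31, β = 2.81

Write ν = α+β; then α = μν and Var = μ(1−μ)/(ν+1).
ν = μ(1−μ)/Var − 1 = 0.09/0.02183 − 1 = 3.1228.
α = 0.1·3.1228 = 0.31, β = 0.9·3.1228 = 2.81.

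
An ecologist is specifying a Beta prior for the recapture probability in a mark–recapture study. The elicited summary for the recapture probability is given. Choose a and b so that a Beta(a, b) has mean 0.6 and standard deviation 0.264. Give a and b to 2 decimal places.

σ² = 0.264² = 0.069696.
With s = a+b, Var = μ(1−μ)/(s+1), so s+1 = (0.6×0.4)/0.069696 = 3.4435 and s = 2.4435.
a = μs = 1.47, b = (1−μ)s = 0.98.

a = 1.47, b = 0.98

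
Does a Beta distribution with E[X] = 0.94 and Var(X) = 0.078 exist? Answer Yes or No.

No

The Beta variance bound is σ² < μ(1−μ).
Here μ(1−μ) = 0.94×0.06 = 0.0564, and 0.078 ≥ 0.0564.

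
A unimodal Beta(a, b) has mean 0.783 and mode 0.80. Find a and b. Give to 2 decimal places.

Let s = a+b. Mean gives a = μs = 0.783s; mode gives (a−1)/(s−2) = 0.80.
Substituting: 0.783s − 1 = 0.80(s−2) = 0.80s − 1.60, so -0.017s = -0.60 and s = 35.2941.
Then a = 0.783×35.2941 = 27.64 and b = s−a = 7.66.

a = 27.64, b = 7.66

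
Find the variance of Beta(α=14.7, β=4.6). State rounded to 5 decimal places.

0.00894

Var = αβ/[(α+β)²(α+β+1)] = (14.7×4.6)/(19.3²×20.3) = 67.62/7561.547 = 0.00894.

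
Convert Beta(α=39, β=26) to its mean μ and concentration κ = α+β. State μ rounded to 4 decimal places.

μ = 0.6000, κ = 65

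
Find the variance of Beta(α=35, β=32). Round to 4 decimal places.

μ = 35/67 = 0.522388; Var = μ(1−μ)/(α+β+1) = 0.2494988/68 = 0.0037.

0.0037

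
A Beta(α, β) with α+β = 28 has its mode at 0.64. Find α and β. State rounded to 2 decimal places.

Mode = (α−1)/(κ−2) with κ = α+β, so α−1 = 0.64·26 = 16.64.
α = 17.64; β = κ − α = 10.36.

α = 17.64, β = 10.36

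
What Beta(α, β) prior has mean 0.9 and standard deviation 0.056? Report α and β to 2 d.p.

σ² = 0.056² = 0.003136.
With s = α+β, Var = μ(1−μ)/(s+1), so s+1 = (0.9×0.1)/0.003136 = 28.6990 and s = 27.6990.
α = μs = 24.93, β = (1−μ)s = 2.77.

α = 24.93, β = 2.77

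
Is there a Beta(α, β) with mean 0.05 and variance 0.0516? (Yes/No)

No

The Beta variance bound is σ² < μ(1−μ).
Here μ(1−μ) = 0.05×0.95 = 0.0475, and 0.0516 ≥ 0.0475.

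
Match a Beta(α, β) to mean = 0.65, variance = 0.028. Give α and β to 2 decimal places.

Let s = α+β. The Beta variance is μ(1−μ)/(s+1).
So s+1 = μ(1−μ)/σ² = (0.65×0.35)/0.028 = 0.2275/0.028 = 8.1250, giving s = 7.1250.
Then α = μs = 0.65×7.1250 = 4.63 and β = (1−μ)s = 0.35×7.1250 = 2.49.

α = 4.63, β = 2.49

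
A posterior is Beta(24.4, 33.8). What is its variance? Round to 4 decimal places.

0.0041

Var = αβ/[(α+β)²(α+β+1)] = (24.4×33.8)/(58.2²×59.2) = 824.72/200524.608 = 0.0041.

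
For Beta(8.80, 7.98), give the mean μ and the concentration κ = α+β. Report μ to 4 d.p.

κ = α+β = 8.80+7.98 = 16.78; μ = α/κ = 8.80/16.78 = 0.5244.

μ = 0.5244, κ = 16.78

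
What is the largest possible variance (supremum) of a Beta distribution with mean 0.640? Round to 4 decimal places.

For fixed mean μ the Beta variance is μ(1−μ)/(α+β+1), increasing as α+β decreases.
Its least upper bound (not attained) is μ(1−μ) = 0.640·0.360 = 0.2304.

0.2304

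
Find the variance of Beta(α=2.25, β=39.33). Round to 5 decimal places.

0.00120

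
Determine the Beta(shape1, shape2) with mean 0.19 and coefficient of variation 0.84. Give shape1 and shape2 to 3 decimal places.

shape1 = 0.958, shape2 = 4.084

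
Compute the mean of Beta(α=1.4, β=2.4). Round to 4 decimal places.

The Beta mean is α/(α+β) = 1.4/(1.4+2.4) = 0.3684.

0.3684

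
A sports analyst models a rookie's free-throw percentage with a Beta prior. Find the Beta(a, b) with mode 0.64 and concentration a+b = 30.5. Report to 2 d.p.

a = 19.24, b = 11.26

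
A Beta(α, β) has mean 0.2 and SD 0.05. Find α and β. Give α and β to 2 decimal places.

α = 12.60, β = 50.40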